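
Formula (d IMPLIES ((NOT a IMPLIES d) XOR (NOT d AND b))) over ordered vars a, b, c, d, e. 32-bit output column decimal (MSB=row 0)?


Formula: (d IMPLIES ((NOT a IMPLIES d) XOR (NOT d AND b))) over a, b, c, d, e (32 rows)
Evaluate each row (bits = a,b,c,d,e, MSB first):
  row 0 [00000]: (0 IMPLIES ((NOT 0 IMPLIES 0) XOR (NOT 0 AND 0))) -> 1
  row 1 [00001]: (0 IMPLIES ((NOT 0 IMPLIES 0) XOR (NOT 0 AND 0))) -> 1
  row 2 [00010]: (1 IMPLIES ((NOT 0 IMPLIES 1) XOR (NOT 1 AND 0))) -> 1
  row 3 [00011]: (1 IMPLIES ((NOT 0 IMPLIES 1) XOR (NOT 1 AND 0))) -> 1
  row 4 [00100]: (0 IMPLIES ((NOT 0 IMPLIES 0) XOR (NOT 0 AND 0))) -> 1
  row 5 [00101]: (0 IMPLIES ((NOT 0 IMPLIES 0) XOR (NOT 0 AND 0))) -> 1
  row 6 [00110]: (1 IMPLIES ((NOT 0 IMPLIES 1) XOR (NOT 1 AND 0))) -> 1
  row 7 [00111]: (1 IMPLIES ((NOT 0 IMPLIES 1) XOR (NOT 1 AND 0))) -> 1
  row 8 [01000]: (0 IMPLIES ((NOT 0 IMPLIES 0) XOR (NOT 0 AND 1))) -> 1
  row 9 [01001]: (0 IMPLIES ((NOT 0 IMPLIES 0) XOR (NOT 0 AND 1))) -> 1
  row 10 [01010]: (1 IMPLIES ((NOT 0 IMPLIES 1) XOR (NOT 1 AND 1))) -> 1
  row 11 [01011]: (1 IMPLIES ((NOT 0 IMPLIES 1) XOR (NOT 1 AND 1))) -> 1
  row 12 [01100]: (0 IMPLIES ((NOT 0 IMPLIES 0) XOR (NOT 0 AND 1))) -> 1
  row 13 [01101]: (0 IMPLIES ((NOT 0 IMPLIES 0) XOR (NOT 0 AND 1))) -> 1
  row 14 [01110]: (1 IMPLIES ((NOT 0 IMPLIES 1) XOR (NOT 1 AND 1))) -> 1
  row 15 [01111]: (1 IMPLIES ((NOT 0 IMPLIES 1) XOR (NOT 1 AND 1))) -> 1
  row 16 [10000]: (0 IMPLIES ((NOT 1 IMPLIES 0) XOR (NOT 0 AND 0))) -> 1
  row 17 [10001]: (0 IMPLIES ((NOT 1 IMPLIES 0) XOR (NOT 0 AND 0))) -> 1
  row 18 [10010]: (1 IMPLIES ((NOT 1 IMPLIES 1) XOR (NOT 1 AND 0))) -> 1
  row 19 [10011]: (1 IMPLIES ((NOT 1 IMPLIES 1) XOR (NOT 1 AND 0))) -> 1
  row 20 [10100]: (0 IMPLIES ((NOT 1 IMPLIES 0) XOR (NOT 0 AND 0))) -> 1
  row 21 [10101]: (0 IMPLIES ((NOT 1 IMPLIES 0) XOR (NOT 0 AND 0))) -> 1
  row 22 [10110]: (1 IMPLIES ((NOT 1 IMPLIES 1) XOR (NOT 1 AND 0))) -> 1
  row 23 [10111]: (1 IMPLIES ((NOT 1 IMPLIES 1) XOR (NOT 1 AND 0))) -> 1
  row 24 [11000]: (0 IMPLIES ((NOT 1 IMPLIES 0) XOR (NOT 0 AND 1))) -> 1
  row 25 [11001]: (0 IMPLIES ((NOT 1 IMPLIES 0) XOR (NOT 0 AND 1))) -> 1
  row 26 [11010]: (1 IMPLIES ((NOT 1 IMPLIES 1) XOR (NOT 1 AND 1))) -> 1
  row 27 [11011]: (1 IMPLIES ((NOT 1 IMPLIES 1) XOR (NOT 1 AND 1))) -> 1
  row 28 [11100]: (0 IMPLIES ((NOT 1 IMPLIES 0) XOR (NOT 0 AND 1))) -> 1
  row 29 [11101]: (0 IMPLIES ((NOT 1 IMPLIES 0) XOR (NOT 0 AND 1))) -> 1
  row 30 [11110]: (1 IMPLIES ((NOT 1 IMPLIES 1) XOR (NOT 1 AND 1))) -> 1
  row 31 [11111]: (1 IMPLIES ((NOT 1 IMPLIES 1) XOR (NOT 1 AND 1))) -> 1
Full result column, 4 rows per line (a,b,c fixed per line; d,e runs 00..11 left to right):
  rows 0-3 [a,b,c=000]: 1111  = hex F
  rows 4-7 [a,b,c=001]: 1111  = hex F
  rows 8-11 [a,b,c=010]: 1111  = hex F
  rows 12-15 [a,b,c=011]: 1111  = hex F
  rows 16-19 [a,b,c=100]: 1111  = hex F
  rows 20-23 [a,b,c=101]: 1111  = hex F
  rows 24-27 [a,b,c=110]: 1111  = hex F
  rows 28-31 [a,b,c=111]: 1111  = hex F
Output column (row 0 .. row 31) = 11111111111111111111111111111111
Output column grouped in 4s = 1111 1111 1111 1111 1111 1111 1111 1111 = 0xFFFFFFFF
Convert to decimal digit by digit (value = value*16 + digit):
  F -> 15
  15*16 + 15 (F) = 255
  255*16 + 15 (F) = 4095
  4095*16 + 15 (F) = 65535
  65535*16 + 15 (F) = 1048575
  1048575*16 + 15 (F) = 16777215
  16777215*16 + 15 (F) = 268435455
  268435455*16 + 15 (F) = 4294967295
Decimal = 4294967295

4294967295


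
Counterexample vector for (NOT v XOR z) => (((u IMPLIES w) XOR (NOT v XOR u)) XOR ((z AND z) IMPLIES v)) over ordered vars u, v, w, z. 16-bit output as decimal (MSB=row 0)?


F1 = (NOT v XOR z)
F2 = (((u IMPLIES w) XOR (NOT v XOR u)) XOR ((z AND z) IMPLIES v))
Counterexample to F1=>F2 is where F1=1 and F2=0.
Evaluate each row (bits = u,v,w,z, MSB first):
  row 0 [0000]: F1=1 F2=1 -> F1&~F2 -> 0
  row 1 [0001]: F1=0 F2=0 -> F1&~F2 -> 0
  row 2 [0010]: F1=1 F2=1 -> F1&~F2 -> 0
  row 3 [0011]: F1=0 F2=0 -> F1&~F2 -> 0
  row 4 [0100]: F1=0 F2=0 -> F1&~F2 -> 0
  row 5 [0101]: F1=1 F2=0 -> F1&~F2 -> 1
  row 6 [0110]: F1=0 F2=0 -> F1&~F2 -> 0
  row 7 [0111]: F1=1 F2=0 -> F1&~F2 -> 1
  row 8 [1000]: F1=1 F2=1 -> F1&~F2 -> 0
  row 9 [1001]: F1=0 F2=0 -> F1&~F2 -> 0
  row 10 [1010]: F1=1 F2=0 -> F1&~F2 -> 1
  row 11 [1011]: F1=0 F2=1 -> F1&~F2 -> 0
  row 12 [1100]: F1=0 F2=0 -> F1&~F2 -> 0
  row 13 [1101]: F1=1 F2=0 -> F1&~F2 -> 1
  row 14 [1110]: F1=0 F2=1 -> F1&~F2 -> 0
  row 15 [1111]: F1=1 F2=1 -> F1&~F2 -> 0
Full result column, 4 rows per line (u,v fixed per line; w,z runs 00..11 left to right):
  rows 0-3 [u,v=00]: 0000  = hex 0
  rows 4-7 [u,v=01]: 0101  = hex 5
  rows 8-11 [u,v=10]: 0010  = hex 2
  rows 12-15 [u,v=11]: 0100  = hex 4
Counterexample vector (row 0 .. row 15) = 0000010100100100
Output column grouped in 4s = 0000 0101 0010 0100 = 0x0524
Convert to decimal digit by digit (value = value*16 + digit):
  0 -> 0
  0*16 + 5 = 5
  5*16 + 2 = 82
  82*16 + 4 = 1316
Decimal = 1316

1316


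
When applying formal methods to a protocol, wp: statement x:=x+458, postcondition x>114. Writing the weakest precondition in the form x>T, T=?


Formula: wp(x:=E, P) = P[E/x] (substitute E for x in postcondition)
Step 1: Postcondition: x>114
Step 2: Substitute x+458 for x: x+458>114
Step 3: Solve for x: x > 114-458 = -344

-344


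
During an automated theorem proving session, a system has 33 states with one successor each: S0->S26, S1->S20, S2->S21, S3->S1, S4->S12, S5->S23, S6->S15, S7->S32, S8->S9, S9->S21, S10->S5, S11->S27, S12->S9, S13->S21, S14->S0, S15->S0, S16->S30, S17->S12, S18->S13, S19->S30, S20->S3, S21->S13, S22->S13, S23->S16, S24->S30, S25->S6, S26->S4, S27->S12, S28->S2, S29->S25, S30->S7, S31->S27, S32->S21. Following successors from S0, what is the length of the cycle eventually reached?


Trace from S0 until a state repeats:
  S0 -> S26 -> S4 -> S12 -> S9 -> S21 -> S13 -> S21
S21 first seen at step 5, revisited at step 7.
Cycle length = 7 - 5 = 2

2


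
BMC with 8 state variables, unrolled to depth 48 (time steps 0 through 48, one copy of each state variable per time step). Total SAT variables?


BMC unrolls to depth k, creating one copy of each state var for steps 0..k.
Step count = 48 + 1 = 49 (steps 0 through 48)
Vars per step = 8
Total = 8 * 49 = 392

392


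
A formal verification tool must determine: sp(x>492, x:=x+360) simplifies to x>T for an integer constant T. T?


Formula: sp(P, x:=E) = exists old_x. (x = E[old_x/x]) AND P[old_x/x] (old_x is the value of x before the assignment; eliminate old_x by solving x = E[old_x/x] for old_x)
Step 1: Precondition P: x>492, i.e. old_x > 492
Step 2: Assignment gives x = old_x + 360, so old_x = x - 360
Step 3: Substitute into P: x - 360 > 492
Step 4: Simplify: x > 492+360 = 852

852


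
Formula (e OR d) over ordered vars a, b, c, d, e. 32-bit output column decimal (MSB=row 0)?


Formula: (e OR d) over a, b, c, d, e (32 rows)
Evaluate each row (bits = a,b,c,d,e, MSB first):
  row 0 [00000]: (0 OR 0) -> 0
  row 1 [00001]: (1 OR 0) -> 1
  row 2 [00010]: (0 OR 1) -> 1
  row 3 [00011]: (1 OR 1) -> 1
  row 4 [00100]: (0 OR 0) -> 0
  row 5 [00101]: (1 OR 0) -> 1
  row 6 [00110]: (0 OR 1) -> 1
  row 7 [00111]: (1 OR 1) -> 1
  row 8 [01000]: (0 OR 0) -> 0
  row 9 [01001]: (1 OR 0) -> 1
  row 10 [01010]: (0 OR 1) -> 1
  row 11 [01011]: (1 OR 1) -> 1
  row 12 [01100]: (0 OR 0) -> 0
  row 13 [01101]: (1 OR 0) -> 1
  row 14 [01110]: (0 OR 1) -> 1
  row 15 [01111]: (1 OR 1) -> 1
  row 16 [10000]: (0 OR 0) -> 0
  row 17 [10001]: (1 OR 0) -> 1
  row 18 [10010]: (0 OR 1) -> 1
  row 19 [10011]: (1 OR 1) -> 1
  row 20 [10100]: (0 OR 0) -> 0
  row 21 [10101]: (1 OR 0) -> 1
  row 22 [10110]: (0 OR 1) -> 1
  row 23 [10111]: (1 OR 1) -> 1
  row 24 [11000]: (0 OR 0) -> 0
  row 25 [11001]: (1 OR 0) -> 1
  row 26 [11010]: (0 OR 1) -> 1
  row 27 [11011]: (1 OR 1) -> 1
  row 28 [11100]: (0 OR 0) -> 0
  row 29 [11101]: (1 OR 0) -> 1
  row 30 [11110]: (0 OR 1) -> 1
  row 31 [11111]: (1 OR 1) -> 1
Full result column, 4 rows per line (a,b,c fixed per line; d,e runs 00..11 left to right):
  rows 0-3 [a,b,c=000]: 0111  = hex 7
  rows 4-7 [a,b,c=001]: 0111  = hex 7
  rows 8-11 [a,b,c=010]: 0111  = hex 7
  rows 12-15 [a,b,c=011]: 0111  = hex 7
  rows 16-19 [a,b,c=100]: 0111  = hex 7
  rows 20-23 [a,b,c=101]: 0111  = hex 7
  rows 24-27 [a,b,c=110]: 0111  = hex 7
  rows 28-31 [a,b,c=111]: 0111  = hex 7
Output column (row 0 .. row 31) = 01110111011101110111011101110111
Output column grouped in 4s = 0111 0111 0111 0111 0111 0111 0111 0111 = 0x77777777
Convert to decimal digit by digit (value = value*16 + digit):
  7 -> 7
  7*16 + 7 = 119
  119*16 + 7 = 1911
  1911*16 + 7 = 30583
  30583*16 + 7 = 489335
  489335*16 + 7 = 7829367
  7829367*16 + 7 = 125269879
  125269879*16 + 7 = 2004318071
Decimal = 2004318071

2004318071


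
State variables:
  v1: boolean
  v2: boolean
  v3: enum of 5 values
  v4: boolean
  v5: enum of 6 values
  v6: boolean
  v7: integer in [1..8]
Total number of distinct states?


State space = product of domain sizes of all variables.
Domain sizes:
  v1 (boolean): 2
  v2 (boolean): 2
  v3 (enum of 5 values): 5
  v4 (boolean): 2
  v5 (enum of 6 values): 6
  v6 (boolean): 2
  v7 (integer in [1..8]): 8
Product = 2 * 2 * 5 * 2 * 6 * 2 * 8 = 3840

3840


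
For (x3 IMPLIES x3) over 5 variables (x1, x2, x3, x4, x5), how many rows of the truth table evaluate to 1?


Formula: (x3 IMPLIES x3) over 5 vars (32 rows)
Evaluate each row (x1, x2, x3, x4, x5 as bits, MSB first):
  row 0 [00000]: (0 IMPLIES 0) -> 1
  row 1 [00001]: (0 IMPLIES 0) -> 1
  row 2 [00010]: (0 IMPLIES 0) -> 1
  row 3 [00011]: (0 IMPLIES 0) -> 1
  row 4 [00100]: (1 IMPLIES 1) -> 1
  row 5 [00101]: (1 IMPLIES 1) -> 1
  row 6 [00110]: (1 IMPLIES 1) -> 1
  row 7 [00111]: (1 IMPLIES 1) -> 1
  row 8 [01000]: (0 IMPLIES 0) -> 1
  row 9 [01001]: (0 IMPLIES 0) -> 1
  row 10 [01010]: (0 IMPLIES 0) -> 1
  row 11 [01011]: (0 IMPLIES 0) -> 1
  row 12 [01100]: (1 IMPLIES 1) -> 1
  row 13 [01101]: (1 IMPLIES 1) -> 1
  row 14 [01110]: (1 IMPLIES 1) -> 1
  row 15 [01111]: (1 IMPLIES 1) -> 1
  row 16 [10000]: (0 IMPLIES 0) -> 1
  row 17 [10001]: (0 IMPLIES 0) -> 1
  row 18 [10010]: (0 IMPLIES 0) -> 1
  row 19 [10011]: (0 IMPLIES 0) -> 1
  row 20 [10100]: (1 IMPLIES 1) -> 1
  row 21 [10101]: (1 IMPLIES 1) -> 1
  row 22 [10110]: (1 IMPLIES 1) -> 1
  row 23 [10111]: (1 IMPLIES 1) -> 1
  row 24 [11000]: (0 IMPLIES 0) -> 1
  row 25 [11001]: (0 IMPLIES 0) -> 1
  row 26 [11010]: (0 IMPLIES 0) -> 1
  row 27 [11011]: (0 IMPLIES 0) -> 1
  row 28 [11100]: (1 IMPLIES 1) -> 1
  row 29 [11101]: (1 IMPLIES 1) -> 1
  row 30 [11110]: (1 IMPLIES 1) -> 1
  row 31 [11111]: (1 IMPLIES 1) -> 1
Full result column, 8 rows per line (x1,x2 fixed per line; x3,x4,x5 runs 000..111 left to right):
  rows 0-7 [x1,x2=00]: 11111111  (ones: 8)
  rows 8-15 [x1,x2=01]: 11111111  (ones: 8)
  rows 16-23 [x1,x2=10]: 11111111  (ones: 8)
  rows 24-31 [x1,x2=11]: 11111111  (ones: 8)
Count of 1-rows = 8+8+8+8 = 32

32


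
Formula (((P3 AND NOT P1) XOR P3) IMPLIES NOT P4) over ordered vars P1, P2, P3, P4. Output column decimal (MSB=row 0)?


Formula: (((P3 AND NOT P1) XOR P3) IMPLIES NOT P4) over P1, P2, P3, P4 (16 rows)
Evaluate each row (bits = P1,P2,P3,P4, MSB first):
  row 0 [0000]: (((0 AND NOT 0) XOR 0) IMPLIES NOT 0) -> 1
  row 1 [0001]: (((0 AND NOT 0) XOR 0) IMPLIES NOT 1) -> 1
  row 2 [0010]: (((1 AND NOT 0) XOR 1) IMPLIES NOT 0) -> 1
  row 3 [0011]: (((1 AND NOT 0) XOR 1) IMPLIES NOT 1) -> 1
  row 4 [0100]: (((0 AND NOT 0) XOR 0) IMPLIES NOT 0) -> 1
  row 5 [0101]: (((0 AND NOT 0) XOR 0) IMPLIES NOT 1) -> 1
  row 6 [0110]: (((1 AND NOT 0) XOR 1) IMPLIES NOT 0) -> 1
  row 7 [0111]: (((1 AND NOT 0) XOR 1) IMPLIES NOT 1) -> 1
  row 8 [1000]: (((0 AND NOT 1) XOR 0) IMPLIES NOT 0) -> 1
  row 9 [1001]: (((0 AND NOT 1) XOR 0) IMPLIES NOT 1) -> 1
  row 10 [1010]: (((1 AND NOT 1) XOR 1) IMPLIES NOT 0) -> 1
  row 11 [1011]: (((1 AND NOT 1) XOR 1) IMPLIES NOT 1) -> 0
  row 12 [1100]: (((0 AND NOT 1) XOR 0) IMPLIES NOT 0) -> 1
  row 13 [1101]: (((0 AND NOT 1) XOR 0) IMPLIES NOT 1) -> 1
  row 14 [1110]: (((1 AND NOT 1) XOR 1) IMPLIES NOT 0) -> 1
  row 15 [1111]: (((1 AND NOT 1) XOR 1) IMPLIES NOT 1) -> 0
Full result column, 4 rows per line (P1,P2 fixed per line; P3,P4 runs 00..11 left to right):
  rows 0-3 [P1,P2=00]: 1111  = hex F
  rows 4-7 [P1,P2=01]: 1111  = hex F
  rows 8-11 [P1,P2=10]: 1110  = hex E
  rows 12-15 [P1,P2=11]: 1110  = hex E
Output column (row 0 .. row 15) = 1111111111101110
Output column grouped in 4s = 1111 1111 1110 1110 = 0xFFEE
Convert to decimal digit by digit (value = value*16 + digit):
  F -> 15
  15*16 + 15 (F) = 255
  255*16 + 14 (E) = 4094
  4094*16 + 14 (E) = 65518
Decimal = 65518

65518


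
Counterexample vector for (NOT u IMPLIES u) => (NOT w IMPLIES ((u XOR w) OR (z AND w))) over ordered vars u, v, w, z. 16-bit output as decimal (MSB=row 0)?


F1 = (NOT u IMPLIES u)
F2 = (NOT w IMPLIES ((u XOR w) OR (z AND w)))
Counterexample to F1=>F2 is where F1=1 and F2=0.
Evaluate each row (bits = u,v,w,z, MSB first):
  row 0 [0000]: F1=0 F2=0 -> F1&~F2 -> 0
  row 1 [0001]: F1=0 F2=0 -> F1&~F2 -> 0
  row 2 [0010]: F1=0 F2=1 -> F1&~F2 -> 0
  row 3 [0011]: F1=0 F2=1 -> F1&~F2 -> 0
  row 4 [0100]: F1=0 F2=0 -> F1&~F2 -> 0
  row 5 [0101]: F1=0 F2=0 -> F1&~F2 -> 0
  row 6 [0110]: F1=0 F2=1 -> F1&~F2 -> 0
  row 7 [0111]: F1=0 F2=1 -> F1&~F2 -> 0
  row 8 [1000]: F1=1 F2=1 -> F1&~F2 -> 0
  row 9 [1001]: F1=1 F2=1 -> F1&~F2 -> 0
  row 10 [1010]: F1=1 F2=1 -> F1&~F2 -> 0
  row 11 [1011]: F1=1 F2=1 -> F1&~F2 -> 0
  row 12 [1100]: F1=1 F2=1 -> F1&~F2 -> 0
  row 13 [1101]: F1=1 F2=1 -> F1&~F2 -> 0
  row 14 [1110]: F1=1 F2=1 -> F1&~F2 -> 0
  row 15 [1111]: F1=1 F2=1 -> F1&~F2 -> 0
Full result column, 4 rows per line (u,v fixed per line; w,z runs 00..11 left to right):
  rows 0-3 [u,v=00]: 0000  = hex 0
  rows 4-7 [u,v=01]: 0000  = hex 0
  rows 8-11 [u,v=10]: 0000  = hex 0
  rows 12-15 [u,v=11]: 0000  = hex 0
Counterexample vector (row 0 .. row 15) = 0000000000000000
Output column grouped in 4s = 0000 0000 0000 0000 = 0x0000
Convert to decimal digit by digit (value = value*16 + digit):
  0 -> 0
  0*16 + 0 = 0
  0*16 + 0 = 0
  0*16 + 0 = 0
Decimal = 0

0


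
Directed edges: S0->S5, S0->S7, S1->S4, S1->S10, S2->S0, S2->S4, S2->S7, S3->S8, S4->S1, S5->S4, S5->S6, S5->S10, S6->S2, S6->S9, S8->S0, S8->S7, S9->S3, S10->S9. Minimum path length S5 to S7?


BFS layer-by-layer from S5:
  dist 0: {S5}
  dist 1: {S4, S6, S10}
  dist 2: {S1, S2, S9}
  dist 3: {S0, S3, S7}
  -> S7 reached at distance 3
Shortest path length = 3

3


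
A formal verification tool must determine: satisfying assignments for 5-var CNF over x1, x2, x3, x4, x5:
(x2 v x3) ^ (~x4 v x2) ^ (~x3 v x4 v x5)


CNF with 3 clauses over 5 vars (32 assignments).
An assignment satisfies CNF iff every clause has >=1 true literal.
Check each row (bits = x1,x2,x3,x4,x5; clause T/F shown):
  row 0 [00000]: clauses=FTT -> 0
  row 1 [00001]: clauses=FTT -> 0
  row 2 [00010]: clauses=FFT -> 0
  row 3 [00011]: clauses=FFT -> 0
  row 4 [00100]: clauses=TTF -> 0
  row 5 [00101]: clauses=TTT -> 1
  row 6 [00110]: clauses=TFT -> 0
  row 7 [00111]: clauses=TFT -> 0
  row 8 [01000]: clauses=TTT -> 1
  row 9 [01001]: clauses=TTT -> 1
  row 10 [01010]: clauses=TTT -> 1
  row 11 [01011]: clauses=TTT -> 1
  row 12 [01100]: clauses=TTF -> 0
  row 13 [01101]: clauses=TTT -> 1
  row 14 [01110]: clauses=TTT -> 1
  row 15 [01111]: clauses=TTT -> 1
  row 16 [10000]: clauses=FTT -> 0
  row 17 [10001]: clauses=FTT -> 0
  row 18 [10010]: clauses=FFT -> 0
  row 19 [10011]: clauses=FFT -> 0
  row 20 [10100]: clauses=TTF -> 0
  row 21 [10101]: clauses=TTT -> 1
  row 22 [10110]: clauses=TFT -> 0
  row 23 [10111]: clauses=TFT -> 0
  row 24 [11000]: clauses=TTT -> 1
  row 25 [11001]: clauses=TTT -> 1
  row 26 [11010]: clauses=TTT -> 1
  row 27 [11011]: clauses=TTT -> 1
  row 28 [11100]: clauses=TTF -> 0
  row 29 [11101]: clauses=TTT -> 1
  row 30 [11110]: clauses=TTT -> 1
  row 31 [11111]: clauses=TTT -> 1
Full result column, 8 rows per line (x1,x2 fixed per line; x3,x4,x5 runs 000..111 left to right):
  rows 0-7 [x1,x2=00]: 00000100  (ones: 1)
  rows 8-15 [x1,x2=01]: 11110111  (ones: 7)
  rows 16-23 [x1,x2=10]: 00000100  (ones: 1)
  rows 24-31 [x1,x2=11]: 11110111  (ones: 7)
Satisfying assignments = 1+7+1+7 = 16

16


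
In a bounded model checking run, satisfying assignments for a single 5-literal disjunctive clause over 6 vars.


Step 1: Total=2^6=64
Step 2: Unsat when all 5 false: 2^1=2
Step 3: Sat=64-2=62

62


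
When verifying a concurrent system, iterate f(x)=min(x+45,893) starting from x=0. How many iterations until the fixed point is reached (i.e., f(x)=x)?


Step 1: x=0, cap=893, increment=45
Step 2: x grows by 45 each step until capped at 893; fixed point is x=893
Step 3: iterations = ceil(893/45) = 20

20


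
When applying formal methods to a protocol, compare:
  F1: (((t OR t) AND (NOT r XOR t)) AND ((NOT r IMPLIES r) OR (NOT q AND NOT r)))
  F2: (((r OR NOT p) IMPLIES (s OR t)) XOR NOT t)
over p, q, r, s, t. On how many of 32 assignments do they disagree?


F1 = (((t OR t) AND (NOT r XOR t)) AND ((NOT r IMPLIES r) OR (NOT q AND NOT r)))
F2 = (((r OR NOT p) IMPLIES (s OR t)) XOR NOT t)
Evaluate both on each of 32 rows (bits = p,q,r,s,t):
  row 0 [00000]: F1=0 F2=1 (differ) -> 1
  row 1 [00001]: F1=0 F2=1 (differ) -> 1
  row 2 [00010]: F1=0 F2=0 -> 0
  row 3 [00011]: F1=0 F2=1 (differ) -> 1
  row 4 [00100]: F1=0 F2=1 (differ) -> 1
  row 5 [00101]: F1=1 F2=1 -> 0
  row 6 [00110]: F1=0 F2=0 -> 0
  row 7 [00111]: F1=1 F2=1 -> 0
  row 8 [01000]: F1=0 F2=1 (differ) -> 1
  row 9 [01001]: F1=0 F2=1 (differ) -> 1
  row 10 [01010]: F1=0 F2=0 -> 0
  row 11 [01011]: F1=0 F2=1 (differ) -> 1
  row 12 [01100]: F1=0 F2=1 (differ) -> 1
  row 13 [01101]: F1=1 F2=1 -> 0
  row 14 [01110]: F1=0 F2=0 -> 0
  row 15 [01111]: F1=1 F2=1 -> 0
  row 16 [10000]: F1=0 F2=0 -> 0
  row 17 [10001]: F1=0 F2=1 (differ) -> 1
  row 18 [10010]: F1=0 F2=0 -> 0
  row 19 [10011]: F1=0 F2=1 (differ) -> 1
  row 20 [10100]: F1=0 F2=1 (differ) -> 1
  row 21 [10101]: F1=1 F2=1 -> 0
  row 22 [10110]: F1=0 F2=0 -> 0
  row 23 [10111]: F1=1 F2=1 -> 0
  row 24 [11000]: F1=0 F2=0 -> 0
  row 25 [11001]: F1=0 F2=1 (differ) -> 1
  row 26 [11010]: F1=0 F2=0 -> 0
  row 27 [11011]: F1=0 F2=1 (differ) -> 1
  row 28 [11100]: F1=0 F2=1 (differ) -> 1
  row 29 [11101]: F1=1 F2=1 -> 0
  row 30 [11110]: F1=0 F2=0 -> 0
  row 31 [11111]: F1=1 F2=1 -> 0
Full result column, 8 rows per line (p,q fixed per line; r,s,t runs 000..111 left to right):
  rows 0-7 [p,q=00]: 11011000  (ones: 4)
  rows 8-15 [p,q=01]: 11011000  (ones: 4)
  rows 16-23 [p,q=10]: 01011000  (ones: 3)
  rows 24-31 [p,q=11]: 01011000  (ones: 3)
Disagreements = 4+4+3+3 = 14

14


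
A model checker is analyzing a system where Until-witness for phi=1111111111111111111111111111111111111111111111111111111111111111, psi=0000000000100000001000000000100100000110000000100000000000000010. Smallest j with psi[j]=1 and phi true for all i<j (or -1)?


(phi U psi) at 0: need smallest j with psi[j]=1 and phi[i]=1 for all i in [0,j).
Scan from step 0:
  step 0: phi=1, psi=0 -> continue
  step 1: phi=1, psi=0 -> continue
  step 2: phi=1, psi=0 -> continue
  step 3: phi=1, psi=0 -> continue
  step 10: psi=1 and phi held for [0,10) -> witness found
Witness step = 10

10


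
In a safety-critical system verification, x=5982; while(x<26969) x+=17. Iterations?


Step 1: x goes from 5982 toward 26969 by 17; the body runs while x<26969, so iterations = ceil((bound-start)/step)
Step 2: Distance=20987
Step 3: ceil(20987/17)=1235

1235


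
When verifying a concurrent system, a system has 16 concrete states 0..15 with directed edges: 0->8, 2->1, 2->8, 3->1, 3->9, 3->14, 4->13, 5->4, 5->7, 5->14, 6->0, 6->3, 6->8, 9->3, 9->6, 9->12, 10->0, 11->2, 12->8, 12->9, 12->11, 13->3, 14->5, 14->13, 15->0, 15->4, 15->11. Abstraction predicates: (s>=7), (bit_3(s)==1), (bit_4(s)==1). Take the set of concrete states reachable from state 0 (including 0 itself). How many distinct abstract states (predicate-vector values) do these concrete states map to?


BFS from 0:
Concrete reachable: {0, 8}
Abstract via predicates (s>=7), (bit_3(s)==1), (bit_4(s)==1):
  (0,0,0) <- {0}
  (1,1,0) <- {8}
Distinct abstract states = 2

2


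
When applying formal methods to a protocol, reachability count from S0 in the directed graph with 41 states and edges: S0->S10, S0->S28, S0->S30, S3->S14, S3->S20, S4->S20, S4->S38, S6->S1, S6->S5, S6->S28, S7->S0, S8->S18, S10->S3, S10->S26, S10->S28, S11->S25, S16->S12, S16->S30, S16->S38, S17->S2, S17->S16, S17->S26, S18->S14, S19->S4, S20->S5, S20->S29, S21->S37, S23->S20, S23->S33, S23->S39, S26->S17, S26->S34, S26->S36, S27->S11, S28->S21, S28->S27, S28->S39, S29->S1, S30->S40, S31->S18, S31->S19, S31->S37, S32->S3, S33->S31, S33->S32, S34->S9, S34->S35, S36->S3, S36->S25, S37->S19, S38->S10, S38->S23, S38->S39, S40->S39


BFS from S0:
  layer 0: {S0}
  layer 1: {S10, S28, S30}
  layer 2: {S3, S21, S26, S27, S39, S40}
  layer 3: {S11, S14, S17, S20, S34, S36, S37}
  layer 4: {S2, S5, S9, S16, S19, S25, S29, S35}
  layer 5: {S1, S4, S12, S38}
  layer 6: {S23}
  layer 7: {S33}
  layer 8: {S31, S32}
  layer 9: {S18}
Reachable set: {S0, S1, S2, S3, S4, S5, S9, S10, S11, S12, S14, S16, S17, S18, S19, S20, S21, S23, S25, S26, S27, S28, S29, S30, S31, S32, S33, S34, S35, S36, S37, S38, S39, S40}
Count = 34

34


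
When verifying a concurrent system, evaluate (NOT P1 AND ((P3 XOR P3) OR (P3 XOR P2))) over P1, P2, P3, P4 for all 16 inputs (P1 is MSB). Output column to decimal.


Formula: (NOT P1 AND ((P3 XOR P3) OR (P3 XOR P2))) over P1, P2, P3, P4 (16 rows)
Evaluate each row (bits = P1,P2,P3,P4, MSB first):
  row 0 [0000]: (NOT 0 AND ((0 XOR 0) OR (0 XOR 0))) -> 0
  row 1 [0001]: (NOT 0 AND ((0 XOR 0) OR (0 XOR 0))) -> 0
  row 2 [0010]: (NOT 0 AND ((1 XOR 1) OR (1 XOR 0))) -> 1
  row 3 [0011]: (NOT 0 AND ((1 XOR 1) OR (1 XOR 0))) -> 1
  row 4 [0100]: (NOT 0 AND ((0 XOR 0) OR (0 XOR 1))) -> 1
  row 5 [0101]: (NOT 0 AND ((0 XOR 0) OR (0 XOR 1))) -> 1
  row 6 [0110]: (NOT 0 AND ((1 XOR 1) OR (1 XOR 1))) -> 0
  row 7 [0111]: (NOT 0 AND ((1 XOR 1) OR (1 XOR 1))) -> 0
  row 8 [1000]: (NOT 1 AND ((0 XOR 0) OR (0 XOR 0))) -> 0
  row 9 [1001]: (NOT 1 AND ((0 XOR 0) OR (0 XOR 0))) -> 0
  row 10 [1010]: (NOT 1 AND ((1 XOR 1) OR (1 XOR 0))) -> 0
  row 11 [1011]: (NOT 1 AND ((1 XOR 1) OR (1 XOR 0))) -> 0
  row 12 [1100]: (NOT 1 AND ((0 XOR 0) OR (0 XOR 1))) -> 0
  row 13 [1101]: (NOT 1 AND ((0 XOR 0) OR (0 XOR 1))) -> 0
  row 14 [1110]: (NOT 1 AND ((1 XOR 1) OR (1 XOR 1))) -> 0
  row 15 [1111]: (NOT 1 AND ((1 XOR 1) OR (1 XOR 1))) -> 0
Full result column, 4 rows per line (P1,P2 fixed per line; P3,P4 runs 00..11 left to right):
  rows 0-3 [P1,P2=00]: 0011  = hex 3
  rows 4-7 [P1,P2=01]: 1100  = hex C
  rows 8-11 [P1,P2=10]: 0000  = hex 0
  rows 12-15 [P1,P2=11]: 0000  = hex 0
Output column (row 0 .. row 15) = 0011110000000000
Output column grouped in 4s = 0011 1100 0000 0000 = 0x3C00
Convert to decimal digit by digit (value = value*16 + digit):
  3 -> 3
  3*16 + 12 (C) = 60
  60*16 + 0 = 960
  960*16 + 0 = 15360
Decimal = 15360

15360


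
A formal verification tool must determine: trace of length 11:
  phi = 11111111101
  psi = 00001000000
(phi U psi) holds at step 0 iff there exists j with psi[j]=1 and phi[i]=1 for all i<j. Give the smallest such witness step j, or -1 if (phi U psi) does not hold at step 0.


(phi U psi) at 0: need smallest j with psi[j]=1 and phi[i]=1 for all i in [0,j).
Scan from step 0:
  step 0: phi=1, psi=0 -> continue
  step 1: phi=1, psi=0 -> continue
  step 2: phi=1, psi=0 -> continue
  step 3: phi=1, psi=0 -> continue
  step 4: psi=1 and phi held for [0,4) -> witness found
Witness step = 4

4


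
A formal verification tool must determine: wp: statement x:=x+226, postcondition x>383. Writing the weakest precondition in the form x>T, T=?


Formula: wp(x:=E, P) = P[E/x] (substitute E for x in postcondition)
Step 1: Postcondition: x>383
Step 2: Substitute x+226 for x: x+226>383
Step 3: Solve for x: x > 383-226 = 157

157


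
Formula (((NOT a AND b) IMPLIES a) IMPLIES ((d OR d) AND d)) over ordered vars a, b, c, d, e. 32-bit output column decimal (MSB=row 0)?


Formula: (((NOT a AND b) IMPLIES a) IMPLIES ((d OR d) AND d)) over a, b, c, d, e (32 rows)
Evaluate each row (bits = a,b,c,d,e, MSB first):
  row 0 [00000]: (((NOT 0 AND 0) IMPLIES 0) IMPLIES ((0 OR 0) AND 0)) -> 0
  row 1 [00001]: (((NOT 0 AND 0) IMPLIES 0) IMPLIES ((0 OR 0) AND 0)) -> 0
  row 2 [00010]: (((NOT 0 AND 0) IMPLIES 0) IMPLIES ((1 OR 1) AND 1)) -> 1
  row 3 [00011]: (((NOT 0 AND 0) IMPLIES 0) IMPLIES ((1 OR 1) AND 1)) -> 1
  row 4 [00100]: (((NOT 0 AND 0) IMPLIES 0) IMPLIES ((0 OR 0) AND 0)) -> 0
  row 5 [00101]: (((NOT 0 AND 0) IMPLIES 0) IMPLIES ((0 OR 0) AND 0)) -> 0
  row 6 [00110]: (((NOT 0 AND 0) IMPLIES 0) IMPLIES ((1 OR 1) AND 1)) -> 1
  row 7 [00111]: (((NOT 0 AND 0) IMPLIES 0) IMPLIES ((1 OR 1) AND 1)) -> 1
  row 8 [01000]: (((NOT 0 AND 1) IMPLIES 0) IMPLIES ((0 OR 0) AND 0)) -> 1
  row 9 [01001]: (((NOT 0 AND 1) IMPLIES 0) IMPLIES ((0 OR 0) AND 0)) -> 1
  row 10 [01010]: (((NOT 0 AND 1) IMPLIES 0) IMPLIES ((1 OR 1) AND 1)) -> 1
  row 11 [01011]: (((NOT 0 AND 1) IMPLIES 0) IMPLIES ((1 OR 1) AND 1)) -> 1
  row 12 [01100]: (((NOT 0 AND 1) IMPLIES 0) IMPLIES ((0 OR 0) AND 0)) -> 1
  row 13 [01101]: (((NOT 0 AND 1) IMPLIES 0) IMPLIES ((0 OR 0) AND 0)) -> 1
  row 14 [01110]: (((NOT 0 AND 1) IMPLIES 0) IMPLIES ((1 OR 1) AND 1)) -> 1
  row 15 [01111]: (((NOT 0 AND 1) IMPLIES 0) IMPLIES ((1 OR 1) AND 1)) -> 1
  row 16 [10000]: (((NOT 1 AND 0) IMPLIES 1) IMPLIES ((0 OR 0) AND 0)) -> 0
  row 17 [10001]: (((NOT 1 AND 0) IMPLIES 1) IMPLIES ((0 OR 0) AND 0)) -> 0
  row 18 [10010]: (((NOT 1 AND 0) IMPLIES 1) IMPLIES ((1 OR 1) AND 1)) -> 1
  row 19 [10011]: (((NOT 1 AND 0) IMPLIES 1) IMPLIES ((1 OR 1) AND 1)) -> 1
  row 20 [10100]: (((NOT 1 AND 0) IMPLIES 1) IMPLIES ((0 OR 0) AND 0)) -> 0
  row 21 [10101]: (((NOT 1 AND 0) IMPLIES 1) IMPLIES ((0 OR 0) AND 0)) -> 0
  row 22 [10110]: (((NOT 1 AND 0) IMPLIES 1) IMPLIES ((1 OR 1) AND 1)) -> 1
  row 23 [10111]: (((NOT 1 AND 0) IMPLIES 1) IMPLIES ((1 OR 1) AND 1)) -> 1
  row 24 [11000]: (((NOT 1 AND 1) IMPLIES 1) IMPLIES ((0 OR 0) AND 0)) -> 0
  row 25 [11001]: (((NOT 1 AND 1) IMPLIES 1) IMPLIES ((0 OR 0) AND 0)) -> 0
  row 26 [11010]: (((NOT 1 AND 1) IMPLIES 1) IMPLIES ((1 OR 1) AND 1)) -> 1
  row 27 [11011]: (((NOT 1 AND 1) IMPLIES 1) IMPLIES ((1 OR 1) AND 1)) -> 1
  row 28 [11100]: (((NOT 1 AND 1) IMPLIES 1) IMPLIES ((0 OR 0) AND 0)) -> 0
  row 29 [11101]: (((NOT 1 AND 1) IMPLIES 1) IMPLIES ((0 OR 0) AND 0)) -> 0
  row 30 [11110]: (((NOT 1 AND 1) IMPLIES 1) IMPLIES ((1 OR 1) AND 1)) -> 1
  row 31 [11111]: (((NOT 1 AND 1) IMPLIES 1) IMPLIES ((1 OR 1) AND 1)) -> 1
Full result column, 4 rows per line (a,b,c fixed per line; d,e runs 00..11 left to right):
  rows 0-3 [a,b,c=000]: 0011  = hex 3
  rows 4-7 [a,b,c=001]: 0011  = hex 3
  rows 8-11 [a,b,c=010]: 1111  = hex F
  rows 12-15 [a,b,c=011]: 1111  = hex F
  rows 16-19 [a,b,c=100]: 0011  = hex 3
  rows 20-23 [a,b,c=101]: 0011  = hex 3
  rows 24-27 [a,b,c=110]: 0011  = hex 3
  rows 28-31 [a,b,c=111]: 0011  = hex 3
Output column (row 0 .. row 31) = 00110011111111110011001100110011
Output column grouped in 4s = 0011 0011 1111 1111 0011 0011 0011 0011 = 0x33FF3333
Convert to decimal digit by digit (value = value*16 + digit):
  3 -> 3
  3*16 + 3 = 51
  51*16 + 15 (F) = 831
  831*16 + 15 (F) = 13311
  13311*16 + 3 = 212979
  212979*16 + 3 = 3407667
  3407667*16 + 3 = 54522675
  54522675*16 + 3 = 872362803
Decimal = 872362803

872362803


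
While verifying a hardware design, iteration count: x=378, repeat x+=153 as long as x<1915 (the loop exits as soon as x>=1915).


Step 1: x goes from 378 toward 1915 by 153; the body runs while x<1915, so iterations = ceil((bound-start)/step)
Step 2: Distance=1537
Step 3: ceil(1537/153)=11

11


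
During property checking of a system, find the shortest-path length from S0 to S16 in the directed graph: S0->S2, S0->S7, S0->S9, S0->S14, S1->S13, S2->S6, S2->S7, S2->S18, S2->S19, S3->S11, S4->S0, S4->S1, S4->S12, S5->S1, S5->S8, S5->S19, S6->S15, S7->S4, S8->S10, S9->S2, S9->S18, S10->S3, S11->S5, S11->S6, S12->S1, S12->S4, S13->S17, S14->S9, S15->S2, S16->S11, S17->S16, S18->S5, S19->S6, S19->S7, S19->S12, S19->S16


BFS layer-by-layer from S0:
  dist 0: {S0}
  dist 1: {S2, S7, S9, S14}
  dist 2: {S4, S6, S18, S19}
  dist 3: {S1, S5, S12, S15, S16}
  -> S16 reached at distance 3
Shortest path length = 3

3


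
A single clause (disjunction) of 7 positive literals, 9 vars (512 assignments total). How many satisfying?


Step 1: Total=2^9=512
Step 2: Unsat when all 7 false: 2^2=4
Step 3: Sat=512-4=508

508


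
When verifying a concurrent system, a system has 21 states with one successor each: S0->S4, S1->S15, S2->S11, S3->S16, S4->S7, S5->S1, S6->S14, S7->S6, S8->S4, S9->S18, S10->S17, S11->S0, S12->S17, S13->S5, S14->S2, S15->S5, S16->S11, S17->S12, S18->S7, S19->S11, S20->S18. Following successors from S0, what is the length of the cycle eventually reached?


Trace from S0 until a state repeats:
  S0 -> S4 -> S7 -> S6 -> S14 -> S2 -> S11 -> S0
S0 first seen at step 0, revisited at step 7.
Cycle length = 7 - 0 = 7

7


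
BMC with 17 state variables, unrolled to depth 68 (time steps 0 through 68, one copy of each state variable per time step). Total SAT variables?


BMC unrolls to depth k, creating one copy of each state var for steps 0..k.
Step count = 68 + 1 = 69 (steps 0 through 68)
Vars per step = 17
Total = 17 * 69 = 1173

1173


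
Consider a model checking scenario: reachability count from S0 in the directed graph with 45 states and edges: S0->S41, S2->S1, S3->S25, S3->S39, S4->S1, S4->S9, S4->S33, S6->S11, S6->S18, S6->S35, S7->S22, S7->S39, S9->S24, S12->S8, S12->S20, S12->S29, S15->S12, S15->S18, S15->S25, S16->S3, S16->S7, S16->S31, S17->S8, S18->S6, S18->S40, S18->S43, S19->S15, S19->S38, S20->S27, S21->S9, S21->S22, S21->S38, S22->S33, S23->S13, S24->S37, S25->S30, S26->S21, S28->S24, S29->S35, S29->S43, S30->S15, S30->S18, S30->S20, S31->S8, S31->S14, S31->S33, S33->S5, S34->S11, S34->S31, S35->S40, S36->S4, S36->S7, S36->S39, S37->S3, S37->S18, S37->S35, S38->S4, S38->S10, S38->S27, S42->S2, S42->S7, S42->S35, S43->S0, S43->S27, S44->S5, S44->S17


BFS from S0:
  layer 0: {S0}
  layer 1: {S41}
Reachable set: {S0, S41}
Count = 2

2


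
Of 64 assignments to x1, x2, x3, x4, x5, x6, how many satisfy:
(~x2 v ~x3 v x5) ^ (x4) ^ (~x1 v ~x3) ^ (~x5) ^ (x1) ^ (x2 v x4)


CNF with 6 clauses over 6 vars (64 assignments).
An assignment satisfies CNF iff every clause has >=1 true literal.
Check each row (bits = x1,x2,x3,x4,x5,x6; clause T/F shown):
  row 0 [000000]: clauses=TFTTFF -> 0
  row 1 [000001]: clauses=TFTTFF -> 0
  row 2 [000010]: clauses=TFTFFF -> 0
  row 3 [000011]: clauses=TFTFFF -> 0
  row 4 [000100]: clauses=TTTTFT -> 0
  (every remaining row is evaluated the same way; all 64 results are listed next)
Full result column, 8 rows per line (x1,x2,x3 fixed per line; x4,x5,x6 runs 000..111 left to right):
  rows 0-7 [x1,x2,x3=000]: 00000000  (ones: 0)
  rows 8-15 [x1,x2,x3=001]: 00000000  (ones: 0)
  rows 16-23 [x1,x2,x3=010]: 00000000  (ones: 0)
  rows 24-31 [x1,x2,x3=011]: 00000000  (ones: 0)
  rows 32-39 [x1,x2,x3=100]: 00001100  (ones: 2)
  rows 40-47 [x1,x2,x3=101]: 00000000  (ones: 0)
  rows 48-55 [x1,x2,x3=110]: 00001100  (ones: 2)
  rows 56-63 [x1,x2,x3=111]: 00000000  (ones: 0)
Satisfying assignments = 0+0+0+0+2+0+2+0 = 4

4


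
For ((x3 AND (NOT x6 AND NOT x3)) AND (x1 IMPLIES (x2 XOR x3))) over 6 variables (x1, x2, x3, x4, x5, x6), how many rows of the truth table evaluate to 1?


Formula: ((x3 AND (NOT x6 AND NOT x3)) AND (x1 IMPLIES (x2 XOR x3))) over 6 vars (64 rows)
Evaluate each row (x1, x2, x3, x4, x5, x6 as bits, MSB first):
  row 0 [000000]: ((0 AND (NOT 0 AND NOT 0)) AND (0 IMPLIES (0 XOR 0))) -> 0
  row 1 [000001]: ((0 AND (NOT 1 AND NOT 0)) AND (0 IMPLIES (0 XOR 0))) -> 0
  row 2 [000010]: ((0 AND (NOT 0 AND NOT 0)) AND (0 IMPLIES (0 XOR 0))) -> 0
  row 3 [000011]: ((0 AND (NOT 1 AND NOT 0)) AND (0 IMPLIES (0 XOR 0))) -> 0
  row 4 [000100]: ((0 AND (NOT 0 AND NOT 0)) AND (0 IMPLIES (0 XOR 0))) -> 0
  (every remaining row is evaluated the same way; all 64 results are listed next)
Full result column, 8 rows per line (x1,x2,x3 fixed per line; x4,x5,x6 runs 000..111 left to right):
  rows 0-7 [x1,x2,x3=000]: 00000000  (ones: 0)
  rows 8-15 [x1,x2,x3=001]: 00000000  (ones: 0)
  rows 16-23 [x1,x2,x3=010]: 00000000  (ones: 0)
  rows 24-31 [x1,x2,x3=011]: 00000000  (ones: 0)
  rows 32-39 [x1,x2,x3=100]: 00000000  (ones: 0)
  rows 40-47 [x1,x2,x3=101]: 00000000  (ones: 0)
  rows 48-55 [x1,x2,x3=110]: 00000000  (ones: 0)
  rows 56-63 [x1,x2,x3=111]: 00000000  (ones: 0)
Count of 1-rows = 0+0+0+0+0+0+0+0 = 0

0


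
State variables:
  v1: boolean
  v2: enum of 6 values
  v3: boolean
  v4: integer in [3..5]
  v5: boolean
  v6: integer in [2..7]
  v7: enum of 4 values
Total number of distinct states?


State space = product of domain sizes of all variables.
Domain sizes:
  v1 (boolean): 2
  v2 (enum of 6 values): 6
  v3 (boolean): 2
  v4 (integer in [3..5]): 3
  v5 (boolean): 2
  v6 (integer in [2..7]): 6
  v7 (enum of 4 values): 4
Product = 2 * 6 * 2 * 3 * 2 * 6 * 4 = 3456

3456


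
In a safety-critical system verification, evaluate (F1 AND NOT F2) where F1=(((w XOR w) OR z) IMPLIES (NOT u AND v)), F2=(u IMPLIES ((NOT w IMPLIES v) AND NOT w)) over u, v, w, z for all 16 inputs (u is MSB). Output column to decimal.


F1 = (((w XOR w) OR z) IMPLIES (NOT u AND v))
F2 = (u IMPLIES ((NOT w IMPLIES v) AND NOT w))
Counterexample to F1=>F2 is where F1=1 and F2=0.
Evaluate each row (bits = u,v,w,z, MSB first):
  row 0 [0000]: F1=1 F2=1 -> F1&~F2 -> 0
  row 1 [0001]: F1=0 F2=1 -> F1&~F2 -> 0
  row 2 [0010]: F1=1 F2=1 -> F1&~F2 -> 0
  row 3 [0011]: F1=0 F2=1 -> F1&~F2 -> 0
  row 4 [0100]: F1=1 F2=1 -> F1&~F2 -> 0
  row 5 [0101]: F1=1 F2=1 -> F1&~F2 -> 0
  row 6 [0110]: F1=1 F2=1 -> F1&~F2 -> 0
  row 7 [0111]: F1=1 F2=1 -> F1&~F2 -> 0
  row 8 [1000]: F1=1 F2=0 -> F1&~F2 -> 1
  row 9 [1001]: F1=0 F2=0 -> F1&~F2 -> 0
  row 10 [1010]: F1=1 F2=0 -> F1&~F2 -> 1
  row 11 [1011]: F1=0 F2=0 -> F1&~F2 -> 0
  row 12 [1100]: F1=1 F2=1 -> F1&~F2 -> 0
  row 13 [1101]: F1=0 F2=1 -> F1&~F2 -> 0
  row 14 [1110]: F1=1 F2=0 -> F1&~F2 -> 1
  row 15 [1111]: F1=0 F2=0 -> F1&~F2 -> 0
Full result column, 4 rows per line (u,v fixed per line; w,z runs 00..11 left to right):
  rows 0-3 [u,v=00]: 0000  = hex 0
  rows 4-7 [u,v=01]: 0000  = hex 0
  rows 8-11 [u,v=10]: 1010  = hex A
  rows 12-15 [u,v=11]: 0010  = hex 2
Counterexample vector (row 0 .. row 15) = 0000000010100010
Output column grouped in 4s = 0000 0000 1010 0010 = 0x00A2
Convert to decimal digit by digit (value = value*16 + digit):
  0 -> 0
  0*16 + 0 = 0
  0*16 + 10 (A) = 10
  10*16 + 2 = 162
Decimal = 162

162


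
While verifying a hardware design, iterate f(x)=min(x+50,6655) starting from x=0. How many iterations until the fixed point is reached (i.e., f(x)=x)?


Step 1: x=0, cap=6655, increment=50
Step 2: x grows by 50 each step until capped at 6655; fixed point is x=6655
Step 3: iterations = ceil(6655/50) = 134

134


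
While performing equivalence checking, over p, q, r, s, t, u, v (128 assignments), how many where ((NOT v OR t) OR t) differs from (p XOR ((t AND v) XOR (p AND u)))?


F1 = ((NOT v OR t) OR t)
F2 = (p XOR ((t AND v) XOR (p AND u)))
Evaluate both on each of 128 rows (bits = p,q,r,s,t,u,v):
  row 0 [0000000]: F1=1 F2=0 (differ) -> 1
  row 1 [0000001]: F1=0 F2=0 -> 0
  row 2 [0000010]: F1=1 F2=0 (differ) -> 1
  row 3 [0000011]: F1=0 F2=0 -> 0
  row 4 [0000100]: F1=1 F2=0 (differ) -> 1
  (every remaining row is evaluated the same way; all 128 results are listed next)
Full result column, 8 rows per line (p,q,r,s fixed per line; t,u,v runs 000..111 left to right):
  rows 0-7 [p,q,r,s=0000]: 10101010  (ones: 4)
  rows 8-15 [p,q,r,s=0001]: 10101010  (ones: 4)
  rows 16-23 [p,q,r,s=0010]: 10101010  (ones: 4)
  rows 24-31 [p,q,r,s=0011]: 10101010  (ones: 4)
  rows 32-39 [p,q,r,s=0100]: 10101010  (ones: 4)
  rows 40-47 [p,q,r,s=0101]: 10101010  (ones: 4)
  rows 48-55 [p,q,r,s=0110]: 10101010  (ones: 4)
  rows 56-63 [p,q,r,s=0111]: 10101010  (ones: 4)
  rows 64-71 [p,q,r,s=1000]: 01100110  (ones: 4)
  rows 72-79 [p,q,r,s=1001]: 01100110  (ones: 4)
  rows 80-87 [p,q,r,s=1010]: 01100110  (ones: 4)
  rows 88-95 [p,q,r,s=1011]: 01100110  (ones: 4)
  rows 96-103 [p,q,r,s=1100]: 01100110  (ones: 4)
  rows 104-111 [p,q,r,s=1101]: 01100110  (ones: 4)
  rows 112-119 [p,q,r,s=1110]: 01100110  (ones: 4)
  rows 120-127 [p,q,r,s=1111]: 01100110  (ones: 4)
Disagreements = 4+4+4+4+4+4+4+4+4+4+4+4+4+4+4+4 = 64

64


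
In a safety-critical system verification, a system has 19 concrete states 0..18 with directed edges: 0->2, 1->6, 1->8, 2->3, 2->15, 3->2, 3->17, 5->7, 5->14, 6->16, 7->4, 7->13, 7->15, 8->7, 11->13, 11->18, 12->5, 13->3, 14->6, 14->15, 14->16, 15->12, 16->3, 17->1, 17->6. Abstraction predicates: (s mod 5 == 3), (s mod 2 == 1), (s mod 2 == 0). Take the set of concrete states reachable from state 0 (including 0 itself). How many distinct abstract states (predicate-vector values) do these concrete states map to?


BFS from 0:
Concrete reachable: {0, 1, 2, 3, 4, 5, 6, 7, 8, 12, 13, 14, 15, 16, 17}
Abstract via predicates (s mod 5 == 3), (s mod 2 == 1), (s mod 2 == 0):
  (0,0,1) <- {0, 2, 4, 6, 12, 14, 16}
  (0,1,0) <- {1, 5, 7, 15, 17}
  (1,0,1) <- {8}
  (1,1,0) <- {3, 13}
Distinct abstract states = 4

4


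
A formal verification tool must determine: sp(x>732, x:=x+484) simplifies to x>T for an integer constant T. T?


Formula: sp(P, x:=E) = exists old_x. (x = E[old_x/x]) AND P[old_x/x] (old_x is the value of x before the assignment; eliminate old_x by solving x = E[old_x/x] for old_x)
Step 1: Precondition P: x>732, i.e. old_x > 732
Step 2: Assignment gives x = old_x + 484, so old_x = x - 484
Step 3: Substitute into P: x - 484 > 732
Step 4: Simplify: x > 732+484 = 1216

1216


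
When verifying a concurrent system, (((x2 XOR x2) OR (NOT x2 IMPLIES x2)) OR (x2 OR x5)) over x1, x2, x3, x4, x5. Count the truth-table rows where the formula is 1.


Formula: (((x2 XOR x2) OR (NOT x2 IMPLIES x2)) OR (x2 OR x5)) over 5 vars (32 rows)
Evaluate each row (x1, x2, x3, x4, x5 as bits, MSB first):
  row 0 [00000]: (((0 XOR 0) OR (NOT 0 IMPLIES 0)) OR (0 OR 0)) -> 0
  row 1 [00001]: (((0 XOR 0) OR (NOT 0 IMPLIES 0)) OR (0 OR 1)) -> 1
  row 2 [00010]: (((0 XOR 0) OR (NOT 0 IMPLIES 0)) OR (0 OR 0)) -> 0
  row 3 [00011]: (((0 XOR 0) OR (NOT 0 IMPLIES 0)) OR (0 OR 1)) -> 1
  row 4 [00100]: (((0 XOR 0) OR (NOT 0 IMPLIES 0)) OR (0 OR 0)) -> 0
  row 5 [00101]: (((0 XOR 0) OR (NOT 0 IMPLIES 0)) OR (0 OR 1)) -> 1
  row 6 [00110]: (((0 XOR 0) OR (NOT 0 IMPLIES 0)) OR (0 OR 0)) -> 0
  row 7 [00111]: (((0 XOR 0) OR (NOT 0 IMPLIES 0)) OR (0 OR 1)) -> 1
  row 8 [01000]: (((1 XOR 1) OR (NOT 1 IMPLIES 1)) OR (1 OR 0)) -> 1
  row 9 [01001]: (((1 XOR 1) OR (NOT 1 IMPLIES 1)) OR (1 OR 1)) -> 1
  row 10 [01010]: (((1 XOR 1) OR (NOT 1 IMPLIES 1)) OR (1 OR 0)) -> 1
  row 11 [01011]: (((1 XOR 1) OR (NOT 1 IMPLIES 1)) OR (1 OR 1)) -> 1
  row 12 [01100]: (((1 XOR 1) OR (NOT 1 IMPLIES 1)) OR (1 OR 0)) -> 1
  row 13 [01101]: (((1 XOR 1) OR (NOT 1 IMPLIES 1)) OR (1 OR 1)) -> 1
  row 14 [01110]: (((1 XOR 1) OR (NOT 1 IMPLIES 1)) OR (1 OR 0)) -> 1
  row 15 [01111]: (((1 XOR 1) OR (NOT 1 IMPLIES 1)) OR (1 OR 1)) -> 1
  row 16 [10000]: (((0 XOR 0) OR (NOT 0 IMPLIES 0)) OR (0 OR 0)) -> 0
  row 17 [10001]: (((0 XOR 0) OR (NOT 0 IMPLIES 0)) OR (0 OR 1)) -> 1
  row 18 [10010]: (((0 XOR 0) OR (NOT 0 IMPLIES 0)) OR (0 OR 0)) -> 0
  row 19 [10011]: (((0 XOR 0) OR (NOT 0 IMPLIES 0)) OR (0 OR 1)) -> 1
  row 20 [10100]: (((0 XOR 0) OR (NOT 0 IMPLIES 0)) OR (0 OR 0)) -> 0
  row 21 [10101]: (((0 XOR 0) OR (NOT 0 IMPLIES 0)) OR (0 OR 1)) -> 1
  row 22 [10110]: (((0 XOR 0) OR (NOT 0 IMPLIES 0)) OR (0 OR 0)) -> 0
  row 23 [10111]: (((0 XOR 0) OR (NOT 0 IMPLIES 0)) OR (0 OR 1)) -> 1
  row 24 [11000]: (((1 XOR 1) OR (NOT 1 IMPLIES 1)) OR (1 OR 0)) -> 1
  row 25 [11001]: (((1 XOR 1) OR (NOT 1 IMPLIES 1)) OR (1 OR 1)) -> 1
  row 26 [11010]: (((1 XOR 1) OR (NOT 1 IMPLIES 1)) OR (1 OR 0)) -> 1
  row 27 [11011]: (((1 XOR 1) OR (NOT 1 IMPLIES 1)) OR (1 OR 1)) -> 1
  row 28 [11100]: (((1 XOR 1) OR (NOT 1 IMPLIES 1)) OR (1 OR 0)) -> 1
  row 29 [11101]: (((1 XOR 1) OR (NOT 1 IMPLIES 1)) OR (1 OR 1)) -> 1
  row 30 [11110]: (((1 XOR 1) OR (NOT 1 IMPLIES 1)) OR (1 OR 0)) -> 1
  row 31 [11111]: (((1 XOR 1) OR (NOT 1 IMPLIES 1)) OR (1 OR 1)) -> 1
Full result column, 8 rows per line (x1,x2 fixed per line; x3,x4,x5 runs 000..111 left to right):
  rows 0-7 [x1,x2=00]: 01010101  (ones: 4)
  rows 8-15 [x1,x2=01]: 11111111  (ones: 8)
  rows 16-23 [x1,x2=10]: 01010101  (ones: 4)
  rows 24-31 [x1,x2=11]: 11111111  (ones: 8)
Count of 1-rows = 4+8+4+8 = 24

24
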